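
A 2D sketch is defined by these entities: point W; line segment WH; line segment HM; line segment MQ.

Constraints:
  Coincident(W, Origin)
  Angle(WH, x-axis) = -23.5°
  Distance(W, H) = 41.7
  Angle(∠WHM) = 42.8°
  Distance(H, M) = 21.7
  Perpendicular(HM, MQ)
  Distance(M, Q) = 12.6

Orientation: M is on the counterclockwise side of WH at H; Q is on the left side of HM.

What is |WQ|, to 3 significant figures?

18.1

W is at the origin; WH runs at -23.5° with length 41.7, so H = 41.7·(cos -23.5°, sin -23.5°) = (38.2, -16.6). ∠WHM = 42.8°, so HM runs at -23.5° + (180° − 42.8°) = 114° from the x-axis; with |HM| = 21.7, M = H + 21.7·(cos 114°, sin 114°) = (29.5, 3.24). HM ⟂ MQ; with |MQ| = 12.6 on the left of HM, Q = M + 12.6·(-0.916, -0.402) = (18.0, -1.82). Then |WQ| = |Q − W| = 18.1.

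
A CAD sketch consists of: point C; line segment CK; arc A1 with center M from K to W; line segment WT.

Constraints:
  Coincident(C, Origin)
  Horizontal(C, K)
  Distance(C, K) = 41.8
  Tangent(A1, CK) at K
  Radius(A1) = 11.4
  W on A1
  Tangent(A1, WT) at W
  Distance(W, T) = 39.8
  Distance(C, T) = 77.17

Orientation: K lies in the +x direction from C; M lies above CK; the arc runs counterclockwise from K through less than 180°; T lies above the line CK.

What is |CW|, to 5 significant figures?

53.858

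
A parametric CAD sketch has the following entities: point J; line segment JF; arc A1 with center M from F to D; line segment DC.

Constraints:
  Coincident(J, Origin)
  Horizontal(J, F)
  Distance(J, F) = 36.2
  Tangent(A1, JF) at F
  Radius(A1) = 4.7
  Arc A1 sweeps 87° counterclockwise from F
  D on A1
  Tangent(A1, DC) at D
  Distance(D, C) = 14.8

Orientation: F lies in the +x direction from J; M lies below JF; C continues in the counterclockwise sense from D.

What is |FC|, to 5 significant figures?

19.996

On A1, F sits at bearing 90° from M; an 87° counterclockwise sweep puts D at bearing 177°, so D = M + 4.7·(cos 177°, sin 177°) = (31.506, -4.4540). A1 meets DC tangentially, so MD is at right angles to DC, so DC runs along (−sin 177°, cos 177°); with |DC| = 14.8, C = (30.732, -19.234). Then |FC| = |C − F| = 19.996.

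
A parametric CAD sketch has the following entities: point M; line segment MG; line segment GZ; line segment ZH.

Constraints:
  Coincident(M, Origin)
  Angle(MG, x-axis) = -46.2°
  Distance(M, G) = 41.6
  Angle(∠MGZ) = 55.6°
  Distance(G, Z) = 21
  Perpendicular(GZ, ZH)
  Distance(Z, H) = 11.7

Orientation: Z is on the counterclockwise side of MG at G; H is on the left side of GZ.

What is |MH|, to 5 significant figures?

22.763

M is at the origin; MG runs at -46.2° with length 41.6, so G = 41.6·(cos -46.2°, sin -46.2°) = (28.793, -30.025). ∠MGZ = 55.6°, so GZ runs at -46.2° + (180° − 55.6°) = 78.200° from the x-axis; with |GZ| = 21.0, Z = G + 21.0·(cos 78.200°, sin 78.200°) = (33.088, -9.4690). The perpendicularity gives ZH at right angles to GZ; with |ZH| = 11.7 on the left of GZ, H = Z + 11.7·(-0.97887, 0.20450) = (21.635, -7.0764). Then |MH| = |H − M| = 22.763.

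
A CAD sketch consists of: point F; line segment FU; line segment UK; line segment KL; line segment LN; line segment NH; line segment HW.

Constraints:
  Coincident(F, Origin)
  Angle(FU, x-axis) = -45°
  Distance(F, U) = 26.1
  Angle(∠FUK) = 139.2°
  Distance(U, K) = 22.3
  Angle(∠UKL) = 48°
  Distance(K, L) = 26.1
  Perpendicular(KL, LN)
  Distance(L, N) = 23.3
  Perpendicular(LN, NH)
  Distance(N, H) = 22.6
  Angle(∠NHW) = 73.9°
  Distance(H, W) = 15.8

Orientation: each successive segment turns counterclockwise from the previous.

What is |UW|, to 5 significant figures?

11.000

F is at the origin; FU runs at -45.0° with length 26.1, so U = (18.455, -18.455). ∠FUK = 139.2° gives UK at -4.2000° from the x-axis; with |UK| = 22.3, K = (40.696, -20.089). ∠UKL = 48.0° gives KL at 127.80° from the x-axis; with |KL| = 26.1, L = (24.699, 0.53435). KL ⟂ LN, so LN runs at -142.20°; with |LN| = 23.3, N = (6.2881, -13.746). The perpendicularity gives NH at right angles to LN, so NH runs at -52.200°; with |NH| = 22.6, H = (20.140, -31.604). ∠NHW = 73.9° gives HW at 53.900° from the x-axis; with |HW| = 15.8, W = (29.449, -18.838). Then |UW| = |W − U| = 11.000.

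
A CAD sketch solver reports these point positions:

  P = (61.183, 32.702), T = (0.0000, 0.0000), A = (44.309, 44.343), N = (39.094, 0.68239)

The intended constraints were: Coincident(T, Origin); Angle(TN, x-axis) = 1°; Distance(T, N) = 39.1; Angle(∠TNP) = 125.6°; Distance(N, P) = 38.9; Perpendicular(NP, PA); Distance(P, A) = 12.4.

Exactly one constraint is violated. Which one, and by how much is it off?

Distance(P, A) = 12.4 — off by 8.10.

T = (0.00, 0.00) ✓; TN at 1.000° ✓; |TN| = 39.10 ✓; ∠TNP = 125.6° ✓; |NP| = 38.90 ✓; ∠(NP, PA) = 90.00° ✓; |PA| = 20.50 ✗.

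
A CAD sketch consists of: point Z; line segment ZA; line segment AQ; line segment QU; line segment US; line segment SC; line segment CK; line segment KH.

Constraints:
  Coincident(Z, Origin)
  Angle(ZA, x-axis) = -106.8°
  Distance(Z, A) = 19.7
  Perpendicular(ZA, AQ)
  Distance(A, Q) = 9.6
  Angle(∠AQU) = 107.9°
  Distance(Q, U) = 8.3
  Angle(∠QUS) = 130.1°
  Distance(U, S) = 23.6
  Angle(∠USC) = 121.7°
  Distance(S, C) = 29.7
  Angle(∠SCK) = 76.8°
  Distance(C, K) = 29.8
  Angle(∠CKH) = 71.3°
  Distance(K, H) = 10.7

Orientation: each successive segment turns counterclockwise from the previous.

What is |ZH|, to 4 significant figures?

20.71

∠SCK = 76.8° gives CK at -93.30° from the x-axis; with |CK| = 29.8, K = (-28.16, -13.35). ∠CKH = 71.3° gives KH at 15.40° from the x-axis; with |KH| = 10.7, H = (-17.84, -10.51). Then |ZH| = |H − Z| = 20.71.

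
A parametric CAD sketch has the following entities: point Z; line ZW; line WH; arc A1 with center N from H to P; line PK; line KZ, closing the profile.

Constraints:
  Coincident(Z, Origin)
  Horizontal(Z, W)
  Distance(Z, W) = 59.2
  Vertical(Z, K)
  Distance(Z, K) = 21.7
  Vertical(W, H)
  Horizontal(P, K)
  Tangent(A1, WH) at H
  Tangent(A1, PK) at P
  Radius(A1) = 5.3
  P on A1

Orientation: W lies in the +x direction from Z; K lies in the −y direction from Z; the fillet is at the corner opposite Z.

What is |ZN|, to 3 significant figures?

56.3

Z is at the origin; ZW is horizontal with |ZW| = 59.2 and W on the +x side, so W = (59.2, 0.00). Z and K share the same x with |ZK| = 21.7 and K on the −y side, so K = (0.00, -21.7). The virtual corner opposite Z is at (59.2, -21.7). Since A1 is tangent to WH there, NH ⟂ WH and since A1 is tangent to PK there, NP ⟂ PK, with radius 5.3, so the center N sits 5.3 in from both sides at N = (53.9, -16.4). Then |ZN| = |N − Z| = 56.3.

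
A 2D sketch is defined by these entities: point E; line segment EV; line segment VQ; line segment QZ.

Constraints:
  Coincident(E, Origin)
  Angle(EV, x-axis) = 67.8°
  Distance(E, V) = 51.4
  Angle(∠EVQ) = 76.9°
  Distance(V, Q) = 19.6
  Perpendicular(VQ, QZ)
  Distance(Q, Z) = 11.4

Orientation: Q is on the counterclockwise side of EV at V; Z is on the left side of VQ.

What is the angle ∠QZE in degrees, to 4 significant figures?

168.4°

E is at the origin; EV runs at 67.8° with length 51.4, so V = 51.4·(cos 67.8°, sin 67.8°) = (19.42, 47.59). ∠EVQ = 76.9°, so VQ runs at 67.8° + (180° − 76.9°) = 170.9° from the x-axis; with |VQ| = 19.6, Q = V + 19.6·(cos 170.9°, sin 170.9°) = (0.06771, 50.69). The perpendicularity gives QZ at right angles to VQ; with |QZ| = 11.4 on the left of VQ, Z = Q + 11.4·(-0.1582, -0.9874) = (-1.735, 39.43). Then cos ∠QZE = ZQ·ZE / (|ZQ||ZE|), giving 168.4°.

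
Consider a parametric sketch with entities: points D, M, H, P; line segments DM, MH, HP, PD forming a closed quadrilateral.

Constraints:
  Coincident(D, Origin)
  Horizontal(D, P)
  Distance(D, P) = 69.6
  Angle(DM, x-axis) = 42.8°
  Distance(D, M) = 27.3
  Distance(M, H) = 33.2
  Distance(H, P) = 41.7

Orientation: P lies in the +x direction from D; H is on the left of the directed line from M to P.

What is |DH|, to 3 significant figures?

60.2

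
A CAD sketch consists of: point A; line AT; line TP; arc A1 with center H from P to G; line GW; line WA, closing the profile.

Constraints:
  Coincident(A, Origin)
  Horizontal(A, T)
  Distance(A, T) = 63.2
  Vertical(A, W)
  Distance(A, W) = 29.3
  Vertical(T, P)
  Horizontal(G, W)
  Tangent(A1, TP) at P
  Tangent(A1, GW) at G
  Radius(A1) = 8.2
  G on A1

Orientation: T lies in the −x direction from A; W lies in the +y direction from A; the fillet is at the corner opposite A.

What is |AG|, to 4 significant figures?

62.32

A is at the origin; A and T share the same y with |AT| = 63.2 and T on the −x side, so T = (-63.20, 0.000). A and W share the same x with |AW| = 29.3 and W on the +y side, so W = (0.000, 29.30). The virtual corner opposite A is at (-63.20, 29.30). The tangent condition forces HP to be normal to TP and the tangent condition forces HG to be normal to GW, with radius 8.2, so the center H sits 8.2 in from both sides at H = (-55.00, 21.10). That places the tangent points at P = (-63.20, 21.10) on TP and G = (-55.00, 29.30) on GW. Then |AG| = |G − A| = 62.32.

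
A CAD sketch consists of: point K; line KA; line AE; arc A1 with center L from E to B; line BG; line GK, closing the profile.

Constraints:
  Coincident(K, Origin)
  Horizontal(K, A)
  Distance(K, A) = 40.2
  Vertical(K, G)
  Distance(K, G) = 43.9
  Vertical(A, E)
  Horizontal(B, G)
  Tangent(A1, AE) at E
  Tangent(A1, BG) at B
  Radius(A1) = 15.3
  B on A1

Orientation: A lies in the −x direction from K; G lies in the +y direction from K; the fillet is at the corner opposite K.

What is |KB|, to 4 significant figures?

50.47

The virtual corner opposite K is at (-40.20, 43.90). The tangent condition forces LE to be normal to AE and since A1 is tangent to BG there, LB ⟂ BG, with radius 15.3, so the center L sits 15.3 in from both sides at L = (-24.90, 28.60). That places the tangent points at E = (-40.20, 28.60) on AE and B = (-24.90, 43.90) on BG. Then |KB| = |B − K| = 50.47.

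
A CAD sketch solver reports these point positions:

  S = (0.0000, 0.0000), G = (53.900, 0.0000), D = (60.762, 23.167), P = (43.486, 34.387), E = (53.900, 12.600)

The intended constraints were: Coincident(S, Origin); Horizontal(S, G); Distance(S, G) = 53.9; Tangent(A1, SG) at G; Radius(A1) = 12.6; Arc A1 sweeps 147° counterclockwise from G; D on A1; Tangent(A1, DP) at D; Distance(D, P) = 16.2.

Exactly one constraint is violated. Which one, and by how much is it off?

Distance(D, P) = 16.2 — off by 4.40.

S = (0.00, 0.00) ✓; S.y = 0.00, G.y = 0.00 ✓; |SG| = 53.90 ✓; ∠(EG, GS) = 90.00° ✓; |EG| = 12.60 ✓; bearing(E→D) − bearing(E→G) = 147.0° ✓; |ED| = 12.60 ✓; ∠(ED, DP) = 90.00° ✓; |DP| = 20.60 ✗.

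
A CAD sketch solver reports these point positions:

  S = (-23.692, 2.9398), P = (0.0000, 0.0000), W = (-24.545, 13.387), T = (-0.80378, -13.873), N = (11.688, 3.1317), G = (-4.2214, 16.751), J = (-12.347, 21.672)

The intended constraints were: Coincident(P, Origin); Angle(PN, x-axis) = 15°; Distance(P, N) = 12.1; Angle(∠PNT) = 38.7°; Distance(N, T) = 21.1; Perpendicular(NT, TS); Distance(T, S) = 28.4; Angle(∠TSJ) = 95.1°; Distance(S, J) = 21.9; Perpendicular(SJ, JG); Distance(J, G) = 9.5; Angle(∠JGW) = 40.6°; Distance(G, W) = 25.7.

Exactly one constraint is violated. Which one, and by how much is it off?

Distance(G, W) = 25.7 — off by 5.10.

P = (0.00, 0.00) ✓; PN at 15.00° ✓; |PN| = 12.10 ✓; ∠PNT = 38.70° ✓; |NT| = 21.10 ✓; ∠(NT, TS) = 90.00° ✓; |TS| = 28.40 ✓; ∠TSJ = 95.10° ✓; |SJ| = 21.90 ✓; ∠(SJ, JG) = 90.00° ✓; |JG| = 9.500 ✓; ∠JGW = 40.60° ✓; |GW| = 20.60 ✗.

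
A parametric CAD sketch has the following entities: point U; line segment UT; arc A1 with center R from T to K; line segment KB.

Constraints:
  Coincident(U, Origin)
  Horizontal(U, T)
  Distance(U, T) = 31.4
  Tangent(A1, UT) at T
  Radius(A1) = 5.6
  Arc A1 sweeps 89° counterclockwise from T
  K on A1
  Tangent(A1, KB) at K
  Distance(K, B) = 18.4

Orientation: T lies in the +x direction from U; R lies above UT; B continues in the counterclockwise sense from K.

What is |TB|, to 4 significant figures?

24.62

U is at the origin; U and T share the same y with |UT| = 31.4 and T on the +x side, so T = (31.40, 0.000). Tangency of A1 to UT means the radius RT is perpendicular to UT, so R = T + (0, 5.6) = (31.40, 5.600). On A1, T sits at bearing -90° from R; an 89° counterclockwise sweep puts K at bearing -1°, so K = R + 5.6·(cos -1°, sin -1°) = (37.00, 5.502). The tangent condition forces RK to be normal to KB, so KB runs along (−sin -1°, cos -1°); with |KB| = 18.4, B = (37.32, 23.90). Then |TB| = |B − T| = 24.62.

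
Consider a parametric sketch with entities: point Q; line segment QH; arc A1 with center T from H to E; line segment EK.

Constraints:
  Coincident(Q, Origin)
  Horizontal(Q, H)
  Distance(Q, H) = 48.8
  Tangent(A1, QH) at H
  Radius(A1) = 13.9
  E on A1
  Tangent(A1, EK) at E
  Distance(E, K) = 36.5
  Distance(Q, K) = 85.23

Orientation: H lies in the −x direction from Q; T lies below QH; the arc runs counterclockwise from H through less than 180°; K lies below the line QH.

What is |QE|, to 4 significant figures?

62.95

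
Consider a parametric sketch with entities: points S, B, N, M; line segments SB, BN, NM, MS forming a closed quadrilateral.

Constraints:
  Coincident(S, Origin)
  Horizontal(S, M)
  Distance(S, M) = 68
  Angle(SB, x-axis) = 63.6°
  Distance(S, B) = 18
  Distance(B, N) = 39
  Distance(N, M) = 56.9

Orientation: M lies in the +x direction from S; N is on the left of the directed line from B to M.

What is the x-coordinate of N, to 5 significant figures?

33.737

S is at the origin; S and M share the same y with |SM| = 68.0 and M in +x, so M = (68.0, 0). SB runs at 63.6° with |SB| = 18.0, so B = (8.0034, 16.123). N is determined by |BN| = 39.0 and |NM| = 56.9 together: it lies at the intersection of circle(B, 39.0) and circle(M, 56.9). With |BM| = 62.125, the foot of the radical line on BM is 17.247 from B and the perpendicular offset is √(39.0² − 17.247²) = 34.979. Taking the left-of-BM solution: N = (33.737, 45.428).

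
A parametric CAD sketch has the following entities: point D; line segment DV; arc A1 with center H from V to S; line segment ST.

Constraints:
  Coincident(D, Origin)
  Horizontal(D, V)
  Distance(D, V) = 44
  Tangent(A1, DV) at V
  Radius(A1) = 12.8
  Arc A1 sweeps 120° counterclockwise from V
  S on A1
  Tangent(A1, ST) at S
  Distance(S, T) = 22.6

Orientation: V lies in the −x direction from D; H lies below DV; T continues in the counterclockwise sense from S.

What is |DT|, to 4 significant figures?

58.48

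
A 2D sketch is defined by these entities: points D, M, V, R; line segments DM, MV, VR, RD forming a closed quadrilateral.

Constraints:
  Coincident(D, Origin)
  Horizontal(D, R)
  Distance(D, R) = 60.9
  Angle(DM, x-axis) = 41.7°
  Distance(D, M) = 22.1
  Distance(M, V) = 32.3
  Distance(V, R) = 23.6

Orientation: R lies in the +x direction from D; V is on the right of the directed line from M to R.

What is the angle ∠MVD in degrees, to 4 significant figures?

33.66°

Checks: |MV| = 32.30 ✓; |VR| = 23.60 ✓.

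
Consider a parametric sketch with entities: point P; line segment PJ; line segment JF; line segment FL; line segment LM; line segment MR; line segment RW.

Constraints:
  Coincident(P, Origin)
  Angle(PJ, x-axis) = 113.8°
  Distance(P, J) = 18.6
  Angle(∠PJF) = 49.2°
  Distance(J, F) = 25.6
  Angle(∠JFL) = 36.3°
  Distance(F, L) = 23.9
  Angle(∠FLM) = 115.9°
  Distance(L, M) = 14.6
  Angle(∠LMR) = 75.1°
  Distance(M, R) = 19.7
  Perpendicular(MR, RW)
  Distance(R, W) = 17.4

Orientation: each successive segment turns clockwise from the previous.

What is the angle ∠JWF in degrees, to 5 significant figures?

128.89°

P is at the origin; PJ runs at 113.8° with length 18.6, so J = (-7.5059, 17.018). ∠PJF = 49.2° gives JF at -17.000° from the x-axis; with |JF| = 25.6, F = (16.975, 9.5335). ∠JFL = 36.3° gives FL at -160.70° from the x-axis; with |FL| = 23.9, L = (-5.5814, 1.6342). ∠FLM = 115.9° gives LM at 135.20° from the x-axis; with |LM| = 14.6, M = (-15.941, 11.922). ∠LMR = 75.1° gives MR at 30.300° from the x-axis; with |MR| = 19.7, R = (1.0678, 21.861). MR is perpendicular to RW, so RW runs at -59.700°; with |RW| = 17.4, W = (9.8466, 6.8380). Then cos ∠JWF = WJ·WF / (|WJ||WF|), giving 128.89°.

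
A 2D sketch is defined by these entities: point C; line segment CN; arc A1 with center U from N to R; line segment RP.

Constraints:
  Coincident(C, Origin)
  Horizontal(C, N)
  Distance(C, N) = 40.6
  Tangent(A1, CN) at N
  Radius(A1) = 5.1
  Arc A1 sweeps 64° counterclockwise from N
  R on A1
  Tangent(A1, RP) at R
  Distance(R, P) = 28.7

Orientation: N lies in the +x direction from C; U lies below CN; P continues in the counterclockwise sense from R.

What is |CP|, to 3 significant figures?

37.0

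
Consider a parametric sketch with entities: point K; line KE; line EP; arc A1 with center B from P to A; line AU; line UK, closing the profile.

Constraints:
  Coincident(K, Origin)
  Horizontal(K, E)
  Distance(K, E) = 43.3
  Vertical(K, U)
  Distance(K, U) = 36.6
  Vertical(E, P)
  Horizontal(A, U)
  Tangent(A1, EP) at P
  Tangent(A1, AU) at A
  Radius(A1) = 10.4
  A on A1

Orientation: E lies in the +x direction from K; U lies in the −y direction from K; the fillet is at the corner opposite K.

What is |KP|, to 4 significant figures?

50.61

K is at the origin; K and E share the same y with |KE| = 43.3 and E on the +x side, so E = (43.30, 0.000). K and U share the same x with |KU| = 36.6 and U on the −y side, so U = (0.000, -36.60). The virtual corner opposite K is at (43.30, -36.60). Tangency of A1 to EP means the radius BP is perpendicular to EP and since A1 is tangent to AU there, BA ⟂ AU, with radius 10.4, so the center B sits 10.4 in from both sides at B = (32.90, -26.20). That places the tangent points at P = (43.30, -26.20) on EP and A = (32.90, -36.60) on AU. Then |KP| = |P − K| = 50.61.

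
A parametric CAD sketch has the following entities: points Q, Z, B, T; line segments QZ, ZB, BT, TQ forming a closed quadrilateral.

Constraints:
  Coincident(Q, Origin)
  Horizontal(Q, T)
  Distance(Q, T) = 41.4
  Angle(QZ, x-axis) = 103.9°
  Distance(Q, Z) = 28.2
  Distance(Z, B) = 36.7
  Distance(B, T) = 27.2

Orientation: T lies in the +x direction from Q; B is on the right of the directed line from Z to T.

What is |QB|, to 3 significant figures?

14.6

Checks: |ZB| = 36.70 ✓; |BT| = 27.20 ✓.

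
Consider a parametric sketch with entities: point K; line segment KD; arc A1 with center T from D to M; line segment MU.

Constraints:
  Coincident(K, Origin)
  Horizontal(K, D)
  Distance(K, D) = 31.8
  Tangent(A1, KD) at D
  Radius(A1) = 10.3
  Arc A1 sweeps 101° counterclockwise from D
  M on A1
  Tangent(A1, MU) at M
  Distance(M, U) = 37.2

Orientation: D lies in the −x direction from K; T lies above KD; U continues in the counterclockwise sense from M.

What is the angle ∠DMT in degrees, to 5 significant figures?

39.500°

K is at the origin; K and D share the same y with |KD| = 31.8 and D on the −x side, so D = (-31.800, 0.0000). Since A1 is tangent to KD there, TD ⟂ KD, so T = D + (0, 10.3) = (-31.800, 10.300). On A1, D sits at bearing -90° from T; a 101° counterclockwise sweep puts M at bearing 11°, so M = T + 10.3·(cos 11°, sin 11°) = (-21.689, 12.265). Then cos ∠DMT = MD·MT / (|MD||MT|), giving 39.500°.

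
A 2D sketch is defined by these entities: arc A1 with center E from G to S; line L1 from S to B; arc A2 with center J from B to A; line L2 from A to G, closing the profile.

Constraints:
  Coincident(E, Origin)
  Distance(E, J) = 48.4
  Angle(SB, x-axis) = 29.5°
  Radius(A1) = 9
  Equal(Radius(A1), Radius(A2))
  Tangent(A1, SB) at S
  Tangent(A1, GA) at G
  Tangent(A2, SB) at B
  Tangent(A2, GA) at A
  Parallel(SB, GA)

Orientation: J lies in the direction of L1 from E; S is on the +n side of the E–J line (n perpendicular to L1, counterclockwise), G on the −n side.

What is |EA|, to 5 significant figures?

49.230

The slot axis is L1's direction at 29.5°, so u = (cos 29.5°, sin 29.5°) = (0.87036, 0.49242) and n = (−sin 29.5°, cos 29.5°) = (-0.49242, 0.87036). E is at the origin and J lies 48.4 along u from E, so J = 48.4·u = (42.125, 23.833). Tangency of A1 to both parallel lines with radius 9.0 puts S and G at E ± 9.0·n: S = (-4.4318, 7.8332), G = (4.4318, -7.8332). Equal radii place B and A the same way about J: B = J + 9.0·n = (37.693, 31.667), A = J − 9.0·n = (46.557, 16.000). Then |EA| = |A − E| = 49.230.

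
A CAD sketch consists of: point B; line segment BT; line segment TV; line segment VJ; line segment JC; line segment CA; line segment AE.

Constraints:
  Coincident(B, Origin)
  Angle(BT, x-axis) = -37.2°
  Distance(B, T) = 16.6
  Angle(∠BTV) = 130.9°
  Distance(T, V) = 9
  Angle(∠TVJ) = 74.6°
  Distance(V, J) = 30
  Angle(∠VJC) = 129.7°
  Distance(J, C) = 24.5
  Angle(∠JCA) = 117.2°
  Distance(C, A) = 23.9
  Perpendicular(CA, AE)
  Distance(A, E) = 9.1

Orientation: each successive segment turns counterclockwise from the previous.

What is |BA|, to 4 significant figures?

31.35

B is at the origin; BT runs at -37.2° with length 16.6, so T = (13.22, -10.04). ∠BTV = 130.9° gives TV at 11.90° from the x-axis; with |TV| = 9.0, V = (22.03, -8.181). ∠TVJ = 74.6° gives VJ at 117.3° from the x-axis; with |VJ| = 30.0, J = (8.269, 18.48). ∠VJC = 129.7° gives JC at 167.6° from the x-axis; with |JC| = 24.5, C = (-15.66, 23.74). ∠JCA = 117.2° gives CA at -129.6° from the x-axis; with |CA| = 23.9, A = (-30.89, 5.324). Then |BA| = |A − B| = 31.35.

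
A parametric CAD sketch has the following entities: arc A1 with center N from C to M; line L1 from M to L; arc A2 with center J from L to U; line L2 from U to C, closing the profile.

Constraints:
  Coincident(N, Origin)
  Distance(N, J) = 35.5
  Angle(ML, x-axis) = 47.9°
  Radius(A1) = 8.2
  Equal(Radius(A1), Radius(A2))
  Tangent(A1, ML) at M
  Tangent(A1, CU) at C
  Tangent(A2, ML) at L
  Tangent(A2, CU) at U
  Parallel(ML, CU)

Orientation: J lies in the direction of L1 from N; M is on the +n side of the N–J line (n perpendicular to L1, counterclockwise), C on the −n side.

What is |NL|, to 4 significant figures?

36.43

Tangency of A1 to both parallel lines with radius 8.2 puts M and C at N ± 8.2·n: M = (-6.084, 5.497), C = (6.084, -5.497). Equal radii place L and U the same way about J: L = J + 8.2·n = (17.72, 31.84), U = J − 8.2·n = (29.88, 20.84). Then |NL| = |L − N| = 36.43.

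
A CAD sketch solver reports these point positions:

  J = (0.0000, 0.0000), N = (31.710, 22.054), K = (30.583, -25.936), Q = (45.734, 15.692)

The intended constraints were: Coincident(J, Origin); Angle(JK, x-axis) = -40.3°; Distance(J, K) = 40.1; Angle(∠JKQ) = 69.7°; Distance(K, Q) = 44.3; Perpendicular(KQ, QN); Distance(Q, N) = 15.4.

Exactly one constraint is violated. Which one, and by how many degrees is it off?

Perpendicular(KQ, QN) — off by 4.40°.

J = (0.00, 0.00) ✓; JK at -40.30° ✓; |JK| = 40.10 ✓; ∠JKQ = 69.70° ✓; |KQ| = 44.30 ✓; ∠(KQ, QN) = 85.60° ✗; |QN| = 15.40 ✓.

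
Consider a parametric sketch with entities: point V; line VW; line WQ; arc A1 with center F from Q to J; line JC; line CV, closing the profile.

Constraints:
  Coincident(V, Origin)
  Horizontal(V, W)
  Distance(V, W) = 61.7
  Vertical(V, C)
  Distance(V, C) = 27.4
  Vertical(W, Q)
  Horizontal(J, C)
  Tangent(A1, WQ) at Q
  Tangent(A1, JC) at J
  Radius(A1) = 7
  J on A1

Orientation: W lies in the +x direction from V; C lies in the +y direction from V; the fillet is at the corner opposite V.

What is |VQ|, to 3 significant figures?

65.0

V is at the origin; V and W share the same y with |VW| = 61.7 and W on the +x side, so W = (61.7, 0.00). VC is vertical with |VC| = 27.4 and C on the +y side, so C = (0.00, 27.4). The virtual corner opposite V is at (61.7, 27.4). Tangency of A1 to WQ means the radius FQ is perpendicular to WQ and tangency of A1 to JC means the radius FJ is perpendicular to JC, with radius 7.0, so the center F sits 7.0 in from both sides at F = (54.7, 20.4). That places the tangent points at Q = (61.7, 20.4) on WQ and J = (54.7, 27.4) on JC. Then |VQ| = |Q − V| = 65.0.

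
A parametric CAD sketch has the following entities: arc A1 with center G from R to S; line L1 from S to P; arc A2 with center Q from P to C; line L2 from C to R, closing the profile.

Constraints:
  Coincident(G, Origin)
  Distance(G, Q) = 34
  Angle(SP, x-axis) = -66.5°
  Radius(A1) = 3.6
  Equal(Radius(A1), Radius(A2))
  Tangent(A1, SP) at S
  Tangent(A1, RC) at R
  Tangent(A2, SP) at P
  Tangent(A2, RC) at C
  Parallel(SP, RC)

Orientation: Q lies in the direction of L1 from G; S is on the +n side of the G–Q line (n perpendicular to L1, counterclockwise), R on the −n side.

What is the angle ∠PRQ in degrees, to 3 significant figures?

5.91°

Tangency of A1 to both parallel lines with radius 3.6 puts S and R at G ± 3.6·n: S = (3.30, 1.44), R = (-3.30, -1.44). Equal radii place P and C the same way about Q: P = Q + 3.6·n = (16.9, -29.7), C = Q − 3.6·n = (10.3, -32.6). Then cos ∠PRQ = RP·RQ / (|RP||RQ|), giving 5.91°.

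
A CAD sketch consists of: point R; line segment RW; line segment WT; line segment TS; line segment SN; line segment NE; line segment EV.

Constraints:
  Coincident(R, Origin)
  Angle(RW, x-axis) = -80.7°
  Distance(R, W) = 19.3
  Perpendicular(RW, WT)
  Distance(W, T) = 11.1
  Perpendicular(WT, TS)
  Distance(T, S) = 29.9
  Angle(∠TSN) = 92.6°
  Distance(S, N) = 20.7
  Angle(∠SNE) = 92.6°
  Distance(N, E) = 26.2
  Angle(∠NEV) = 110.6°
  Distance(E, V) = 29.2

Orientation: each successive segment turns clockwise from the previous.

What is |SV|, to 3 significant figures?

38.0

R is at the origin; RW runs at -80.7° with length 19.3, so W = (3.12, -19.0). RW ⟂ WT, so WT runs at -171°; with |WT| = 11.1, T = (-7.84, -20.8). The perpendicularity gives TS at right angles to WT, so TS runs at 99.3°; with |TS| = 29.9, S = (-12.7, 8.67). ∠TSN = 92.6° gives SN at 11.9° from the x-axis; with |SN| = 20.7, N = (7.59, 12.9). ∠SNE = 92.6° gives NE at -75.5° from the x-axis; with |NE| = 26.2, E = (14.1, -12.4). ∠NEV = 110.6° gives EV at -145° from the x-axis; with |EV| = 29.2, V = (-9.74, -29.2). Then |SV| = |V − S| = 38.0.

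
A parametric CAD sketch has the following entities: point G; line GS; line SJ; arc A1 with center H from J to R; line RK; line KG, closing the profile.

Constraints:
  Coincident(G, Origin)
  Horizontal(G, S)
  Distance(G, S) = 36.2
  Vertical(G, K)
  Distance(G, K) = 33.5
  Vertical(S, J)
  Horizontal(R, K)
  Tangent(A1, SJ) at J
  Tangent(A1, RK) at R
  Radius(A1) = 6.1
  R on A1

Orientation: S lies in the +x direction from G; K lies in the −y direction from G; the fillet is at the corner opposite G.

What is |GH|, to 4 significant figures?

40.70

G is at the origin; GS is horizontal with |GS| = 36.2 and S on the +x side, so S = (36.20, 0.000). GK is vertical with |GK| = 33.5 and K on the −y side, so K = (0.000, -33.50). The virtual corner opposite G is at (36.20, -33.50). The tangent condition forces HJ to be normal to SJ and since A1 is tangent to RK there, HR ⟂ RK, with radius 6.1, so the center H sits 6.1 in from both sides at H = (30.10, -27.40). Then |GH| = |H − G| = 40.70.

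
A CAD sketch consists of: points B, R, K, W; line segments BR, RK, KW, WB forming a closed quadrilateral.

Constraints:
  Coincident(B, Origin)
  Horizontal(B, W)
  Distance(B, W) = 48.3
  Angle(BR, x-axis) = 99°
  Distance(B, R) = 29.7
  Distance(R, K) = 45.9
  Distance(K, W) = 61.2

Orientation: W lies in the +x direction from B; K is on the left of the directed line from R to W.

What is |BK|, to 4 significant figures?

66.17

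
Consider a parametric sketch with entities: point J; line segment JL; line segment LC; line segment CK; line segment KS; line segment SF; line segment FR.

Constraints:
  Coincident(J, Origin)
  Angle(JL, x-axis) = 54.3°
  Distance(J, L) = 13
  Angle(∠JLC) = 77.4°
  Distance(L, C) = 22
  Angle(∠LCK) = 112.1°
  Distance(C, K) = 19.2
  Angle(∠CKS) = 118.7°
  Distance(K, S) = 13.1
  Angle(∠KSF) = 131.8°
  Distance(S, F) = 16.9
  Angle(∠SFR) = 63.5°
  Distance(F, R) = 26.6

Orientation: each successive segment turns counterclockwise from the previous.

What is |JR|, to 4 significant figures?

14.59

∠KSF = 131.8° gives SF at -25.70° from the x-axis; with |SF| = 16.9, F = (-7.413, -14.26). ∠SFR = 63.5° gives FR at 90.80° from the x-axis; with |FR| = 26.6, R = (-7.784, 12.34). Then |JR| = |R − J| = 14.59.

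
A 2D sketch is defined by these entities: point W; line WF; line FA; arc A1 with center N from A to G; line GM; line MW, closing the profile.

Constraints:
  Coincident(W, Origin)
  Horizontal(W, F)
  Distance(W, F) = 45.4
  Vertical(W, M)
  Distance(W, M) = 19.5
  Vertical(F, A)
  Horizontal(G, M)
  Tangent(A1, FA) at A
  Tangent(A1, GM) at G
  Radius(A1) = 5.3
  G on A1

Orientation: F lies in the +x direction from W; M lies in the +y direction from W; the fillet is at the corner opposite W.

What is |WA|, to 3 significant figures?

47.6

W is at the origin; WF is horizontal with |WF| = 45.4 and F on the +x side, so F = (45.4, 0.00). W and M share the same x with |WM| = 19.5 and M on the +y side, so M = (0.00, 19.5). The virtual corner opposite W is at (45.4, 19.5). A1 meets FA tangentially, so NA is at right angles to FA and since A1 is tangent to GM there, NG ⟂ GM, with radius 5.3, so the center N sits 5.3 in from both sides at N = (40.1, 14.2). That places the tangent points at A = (45.4, 14.2) on FA and G = (40.1, 19.5) on GM. Then |WA| = |A − W| = 47.6.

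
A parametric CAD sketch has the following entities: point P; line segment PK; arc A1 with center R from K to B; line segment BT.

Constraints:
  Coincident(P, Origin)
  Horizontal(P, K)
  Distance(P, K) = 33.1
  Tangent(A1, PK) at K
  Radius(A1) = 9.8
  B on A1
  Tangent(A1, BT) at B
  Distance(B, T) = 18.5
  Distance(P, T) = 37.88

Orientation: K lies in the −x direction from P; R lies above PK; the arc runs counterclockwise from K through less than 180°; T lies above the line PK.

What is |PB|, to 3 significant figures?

25.5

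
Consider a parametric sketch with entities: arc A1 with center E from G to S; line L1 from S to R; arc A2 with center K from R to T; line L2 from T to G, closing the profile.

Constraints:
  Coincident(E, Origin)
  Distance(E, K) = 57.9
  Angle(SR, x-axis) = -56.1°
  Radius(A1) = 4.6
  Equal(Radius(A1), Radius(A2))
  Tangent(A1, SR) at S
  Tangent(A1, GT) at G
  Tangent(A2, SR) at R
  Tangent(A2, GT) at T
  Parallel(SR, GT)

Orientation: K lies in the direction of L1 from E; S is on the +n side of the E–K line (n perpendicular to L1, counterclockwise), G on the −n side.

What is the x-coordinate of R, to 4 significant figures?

36.11

The slot axis is L1's direction at -56.1°, so u = (cos -56.1°, sin -56.1°) = (0.5577, -0.8300) and n = (−sin -56.1°, cos -56.1°) = (0.8300, 0.5577). E is at the origin and K lies 57.9 along u from E, so K = 57.9·u = (32.29, -48.06). Tangency of A1 to both parallel lines with radius 4.6 puts S and G at E ± 4.6·n: S = (3.818, 2.566), G = (-3.818, -2.566). Equal radii place R and T the same way about K: R = K + 4.6·n = (36.11, -45.49), T = K − 4.6·n = (28.48, -50.62). So R.x = 36.11.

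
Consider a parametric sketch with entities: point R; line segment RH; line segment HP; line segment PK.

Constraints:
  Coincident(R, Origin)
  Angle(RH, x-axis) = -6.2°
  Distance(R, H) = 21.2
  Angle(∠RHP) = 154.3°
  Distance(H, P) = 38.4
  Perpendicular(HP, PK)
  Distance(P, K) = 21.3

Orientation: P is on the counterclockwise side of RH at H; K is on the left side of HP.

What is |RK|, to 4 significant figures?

58.76

R is at the origin; RH runs at -6.2° with length 21.2, so H = 21.2·(cos -6.2°, sin -6.2°) = (21.08, -2.290). ∠RHP = 154.3°, so HP runs at -6.2° + (180° − 154.3°) = 19.50° from the x-axis; with |HP| = 38.4, P = H + 38.4·(cos 19.50°, sin 19.50°) = (57.27, 10.53). The perpendicularity gives PK at right angles to HP; with |PK| = 21.3 on the left of HP, K = P + 21.3·(-0.3338, 0.9426) = (50.16, 30.61). Then |RK| = |K − R| = 58.76.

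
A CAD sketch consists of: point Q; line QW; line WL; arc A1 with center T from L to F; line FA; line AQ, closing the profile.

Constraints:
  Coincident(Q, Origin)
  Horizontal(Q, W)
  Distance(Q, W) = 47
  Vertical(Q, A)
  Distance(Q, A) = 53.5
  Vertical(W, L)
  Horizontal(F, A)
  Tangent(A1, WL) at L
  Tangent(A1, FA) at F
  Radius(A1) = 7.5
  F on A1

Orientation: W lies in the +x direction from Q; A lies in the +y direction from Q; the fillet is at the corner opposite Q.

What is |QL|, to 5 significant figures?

65.765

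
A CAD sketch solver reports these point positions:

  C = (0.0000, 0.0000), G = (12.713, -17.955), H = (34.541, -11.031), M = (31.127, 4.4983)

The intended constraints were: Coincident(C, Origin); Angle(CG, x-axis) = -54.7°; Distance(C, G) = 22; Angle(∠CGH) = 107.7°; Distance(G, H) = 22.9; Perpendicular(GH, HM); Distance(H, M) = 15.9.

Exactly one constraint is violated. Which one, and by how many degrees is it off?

Perpendicular(GH, HM) — off by 5.20°.

C = (0.00, 0.00) ✓; CG at -54.70° ✓; |CG| = 22.00 ✓; ∠CGH = 107.7° ✓; |GH| = 22.90 ✓; ∠(GH, HM) = 84.80° ✗; |HM| = 15.90 ✓.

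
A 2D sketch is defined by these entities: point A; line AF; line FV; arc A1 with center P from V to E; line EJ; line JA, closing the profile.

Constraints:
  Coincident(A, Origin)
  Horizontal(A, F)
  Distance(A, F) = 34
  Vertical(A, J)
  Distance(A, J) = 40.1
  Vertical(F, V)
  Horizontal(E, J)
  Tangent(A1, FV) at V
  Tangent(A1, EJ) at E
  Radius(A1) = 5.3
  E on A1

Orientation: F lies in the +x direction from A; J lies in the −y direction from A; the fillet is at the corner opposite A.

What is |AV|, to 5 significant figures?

48.652

The virtual corner opposite A is at (34.000, -40.100). Tangency of A1 to FV means the radius PV is perpendicular to FV and the tangent condition forces PE to be normal to EJ, with radius 5.3, so the center P sits 5.3 in from both sides at P = (28.700, -34.800). That places the tangent points at V = (34.000, -34.800) on FV and E = (28.700, -40.100) on EJ. Then |AV| = |V − A| = 48.652.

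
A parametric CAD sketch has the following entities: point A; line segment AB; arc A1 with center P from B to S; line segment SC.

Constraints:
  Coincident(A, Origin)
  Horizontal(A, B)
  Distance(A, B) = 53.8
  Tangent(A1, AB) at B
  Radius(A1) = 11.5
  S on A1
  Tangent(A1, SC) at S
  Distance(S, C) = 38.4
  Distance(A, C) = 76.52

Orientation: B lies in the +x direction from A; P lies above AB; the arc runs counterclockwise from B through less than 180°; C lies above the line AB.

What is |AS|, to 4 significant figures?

66.51

A is at the origin; AB is horizontal with |AB| = 53.8 and B on the +x side, so B = (53.80, 0.000). A1 meets AB tangentially, so PB is at right angles to AB, so P = B + (0, 11.5) = (53.80, 11.50). Since PS ⟂ SC (tangency), |PC| = √(11.5² + 38.4²) = 40.09 regardless of where S sits on A1. So C lies on both circle(A, 76.52) and circle(P, 40.09); the above-AB intersection is C = (56.61, 51.49). S is the foot of the tangent from C: S = (65.02, 14.02).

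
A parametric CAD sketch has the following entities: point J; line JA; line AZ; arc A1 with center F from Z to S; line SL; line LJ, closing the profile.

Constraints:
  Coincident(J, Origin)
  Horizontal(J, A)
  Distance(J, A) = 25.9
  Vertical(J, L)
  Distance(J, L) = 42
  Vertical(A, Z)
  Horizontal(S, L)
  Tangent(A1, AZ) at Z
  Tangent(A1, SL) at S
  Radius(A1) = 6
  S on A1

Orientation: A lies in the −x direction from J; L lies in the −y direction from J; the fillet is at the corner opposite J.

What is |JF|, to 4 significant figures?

41.13

J is at the origin; JA is horizontal with |JA| = 25.9 and A on the −x side, so A = (-25.90, 0.000). JL is vertical with |JL| = 42.0 and L on the −y side, so L = (0.000, -42.00). The virtual corner opposite J is at (-25.90, -42.00). Tangency of A1 to AZ means the radius FZ is perpendicular to AZ and the tangent condition forces FS to be normal to SL, with radius 6.0, so the center F sits 6.0 in from both sides at F = (-19.90, -36.00). Then |JF| = |F − J| = 41.13.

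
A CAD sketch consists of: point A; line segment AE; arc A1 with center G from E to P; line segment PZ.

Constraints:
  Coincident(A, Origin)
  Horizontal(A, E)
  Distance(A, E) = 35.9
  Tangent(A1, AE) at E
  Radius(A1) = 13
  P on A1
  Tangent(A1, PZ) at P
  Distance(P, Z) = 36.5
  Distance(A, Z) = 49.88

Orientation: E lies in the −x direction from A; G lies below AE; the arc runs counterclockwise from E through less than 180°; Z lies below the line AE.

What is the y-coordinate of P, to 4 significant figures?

-22.76

Checks: |GP| = 13.00 ✓; ∠(GP, PZ) = 90.00° ✓; |PZ| = 36.50 ✓; |AZ| = 49.88 ✓.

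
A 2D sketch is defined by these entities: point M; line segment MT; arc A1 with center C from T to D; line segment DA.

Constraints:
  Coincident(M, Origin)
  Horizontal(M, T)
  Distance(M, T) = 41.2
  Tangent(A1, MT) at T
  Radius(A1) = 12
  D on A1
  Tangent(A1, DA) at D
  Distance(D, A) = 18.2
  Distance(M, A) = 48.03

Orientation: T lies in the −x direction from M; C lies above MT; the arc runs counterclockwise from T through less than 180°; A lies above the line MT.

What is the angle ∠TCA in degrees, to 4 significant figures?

163.5°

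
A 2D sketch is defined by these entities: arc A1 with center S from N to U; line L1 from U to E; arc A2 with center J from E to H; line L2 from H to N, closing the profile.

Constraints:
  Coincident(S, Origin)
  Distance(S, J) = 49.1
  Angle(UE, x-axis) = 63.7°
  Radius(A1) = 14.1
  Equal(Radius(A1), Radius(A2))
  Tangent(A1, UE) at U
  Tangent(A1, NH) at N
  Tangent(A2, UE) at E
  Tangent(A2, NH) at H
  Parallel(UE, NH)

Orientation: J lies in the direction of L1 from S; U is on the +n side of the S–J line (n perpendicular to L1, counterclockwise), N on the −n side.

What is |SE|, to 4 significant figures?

51.08

Tangency of A1 to both parallel lines with radius 14.1 puts U and N at S ± 14.1·n: U = (-12.64, 6.247), N = (12.64, -6.247). Equal radii place E and H the same way about J: E = J + 14.1·n = (9.114, 50.26), H = J − 14.1·n = (34.40, 37.77). Then |SE| = |E − S| = 51.08.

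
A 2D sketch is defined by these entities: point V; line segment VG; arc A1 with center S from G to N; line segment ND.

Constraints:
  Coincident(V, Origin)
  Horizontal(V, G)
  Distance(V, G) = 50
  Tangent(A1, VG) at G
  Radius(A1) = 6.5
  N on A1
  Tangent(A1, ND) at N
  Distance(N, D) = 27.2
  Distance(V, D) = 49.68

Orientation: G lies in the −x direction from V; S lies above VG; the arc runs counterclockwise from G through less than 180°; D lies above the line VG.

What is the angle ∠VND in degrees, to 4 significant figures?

85.14°

V is at the origin; V and G share the same y with |VG| = 50.0 and G on the −x side, so G = (-50.00, 0.000). Since A1 is tangent to VG there, SG ⟂ VG, so S = G + (0, 6.5) = (-50.00, 6.500). Since SN ⟂ ND (tangency), |SD| = √(6.5² + 27.2²) = 27.97 regardless of where N sits on A1. So D lies on both circle(V, 49.68) and circle(S, 27.97); the above-VG intersection is D = (-38.14, 31.83). N is the foot of the tangent from D: N = (-43.63, 5.188).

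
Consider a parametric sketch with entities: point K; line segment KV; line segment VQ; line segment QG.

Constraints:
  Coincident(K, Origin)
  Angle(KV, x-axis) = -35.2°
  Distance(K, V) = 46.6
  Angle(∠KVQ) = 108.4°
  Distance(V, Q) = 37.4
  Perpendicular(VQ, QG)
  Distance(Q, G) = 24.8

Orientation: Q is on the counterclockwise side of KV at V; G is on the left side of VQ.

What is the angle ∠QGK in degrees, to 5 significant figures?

110.44°

∠KVQ = 108.4°, so VQ runs at -35.2° + (180° − 108.4°) = 36.400° from the x-axis; with |VQ| = 37.4, Q = V + 37.4·(cos 36.400°, sin 36.400°) = (68.182, -4.6679). VQ is perpendicular to QG; with |QG| = 24.8 on the left of VQ, G = Q + 24.8·(-0.59342, 0.80489) = (53.465, 15.293). Then cos ∠QGK = GQ·GK / (|GQ||GK|), giving 110.44°.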